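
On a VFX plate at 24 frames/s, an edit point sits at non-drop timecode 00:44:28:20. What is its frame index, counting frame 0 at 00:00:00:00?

64052

Total seconds to the label: (0 × 3600 + 44 × 60 + 28) = 2668.
Frame index = 2668 × 24 + 20 = 64052.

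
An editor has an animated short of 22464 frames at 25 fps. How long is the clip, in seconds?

Running time = 22464 / (25) = 898.56 s.

898.56 seconds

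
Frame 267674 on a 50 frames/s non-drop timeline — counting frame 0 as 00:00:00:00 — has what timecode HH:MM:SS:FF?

267674 ÷ 50 = 5353 full seconds, remainder 24 frames.
5353 s = 1 h 29 min 13 s.
Timecode: 01:29:13:24.

01:29:13:24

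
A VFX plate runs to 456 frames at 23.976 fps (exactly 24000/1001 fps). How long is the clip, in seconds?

Running time = 456 / (24000/1001) = 19.019 s.

19.019 seconds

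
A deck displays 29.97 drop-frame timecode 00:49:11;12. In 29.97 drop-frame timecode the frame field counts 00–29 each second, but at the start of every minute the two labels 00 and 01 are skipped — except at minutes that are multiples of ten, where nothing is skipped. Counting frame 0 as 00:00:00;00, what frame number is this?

88452

As if non-drop at 30 labels/s: (0 × 3600 + 49 × 60 + 11) × 30 + 12 = 88542.
Minute boundaries passed: 49; those not divisible by 10: 49 − 4 = 45; dropped labels = 2 × 45 = 90.
Actual frame index = 88542 − 90 = 88452.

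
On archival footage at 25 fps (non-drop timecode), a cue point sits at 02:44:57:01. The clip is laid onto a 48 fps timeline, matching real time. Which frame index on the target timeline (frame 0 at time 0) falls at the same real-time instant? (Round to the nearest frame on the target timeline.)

Source frame index: (2×3600 + 44×60 + 57) × 25 + 1 = 247426.
Real time: 247426 / (25) = 247426/25 s.
Target frame: (247426/25) × (48) = 11876448/25 ≈ 475057.920 → 475058.

frame 475058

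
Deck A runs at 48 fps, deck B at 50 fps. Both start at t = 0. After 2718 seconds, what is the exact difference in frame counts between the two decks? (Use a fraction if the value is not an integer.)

A emits 48 × 2718 = 130464 frames; B emits 50 × 2718 = 135900.
Difference = 5436 frames; B is ahead of A.

5436 frames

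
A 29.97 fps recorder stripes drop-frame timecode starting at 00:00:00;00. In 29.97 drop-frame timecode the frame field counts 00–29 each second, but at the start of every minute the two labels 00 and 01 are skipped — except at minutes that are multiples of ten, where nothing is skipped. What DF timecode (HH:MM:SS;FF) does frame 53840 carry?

Ten DF minutes hold 17982 frames, so frame 53840 lies in block 2 (frames 35964–53945) with 17876 frames into that block.
The block's first minute is 1800 frames and the rest 1798 each; 17876 frames reaches minute 9, so 2 × 18 + 9 × 2 = 54 labels have been skipped so far.
Adding those back, label number 53840 + 54 = 53894 at 30 labels/s is 1796 s + 14 f = 0 h 29 min 56 s frame 14, i.e. 00:29:56;14.

00:29:56;14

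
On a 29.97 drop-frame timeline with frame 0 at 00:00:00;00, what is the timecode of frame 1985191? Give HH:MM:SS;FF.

18:23:59;07

Ten DF minutes hold 17982 frames, so frame 1985191 lies in block 110 (frames 1978020–1996001) with 7171 frames into that block.
The block's first minute is 1800 frames and the rest 1798 each; 7171 frames reaches minute 3, so 110 × 18 + 3 × 2 = 1986 labels have been skipped so far.
Adding those back, label number 1985191 + 1986 = 1987177 at 30 labels/s is 66239 s + 7 f = 18 h 23 min 59 s frame 7, i.e. 18:23:59;07.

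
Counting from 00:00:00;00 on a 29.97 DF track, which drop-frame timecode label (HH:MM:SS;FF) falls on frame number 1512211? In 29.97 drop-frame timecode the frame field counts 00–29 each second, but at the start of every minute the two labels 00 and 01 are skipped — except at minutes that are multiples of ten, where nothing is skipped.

14:00:57;13

Each 10-minute DF block holds 10 × 60 × 30 − 9 × 2 = 17982 frames. 1512211 ÷ 17982 → 84 full blocks, remainder 1723.
Within the partial block the first minute is 1800 frames and each further minute 1798, so 0 further minute boundaries passed. Total skipped labels = 18 × 84 + 2 × 0 = 1512.
Non-drop label index = 1512211 + 1512 = 1513723; at 30 labels/s that is 14:00:57:13, i.e. DF 14:00:57;13.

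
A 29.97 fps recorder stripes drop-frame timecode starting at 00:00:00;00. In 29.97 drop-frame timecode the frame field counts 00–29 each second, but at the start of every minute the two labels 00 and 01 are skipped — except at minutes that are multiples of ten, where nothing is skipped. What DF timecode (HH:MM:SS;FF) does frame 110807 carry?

Ten DF minutes hold 17982 frames, so frame 110807 lies in block 6 (frames 107892–125873) with 2915 frames into that block.
The block's first minute is 1800 frames and the rest 1798 each; 2915 frames reaches minute 1, so 6 × 18 + 1 × 2 = 110 labels have been skipped so far.
Adding those back, label number 110807 + 110 = 110917 at 30 labels/s is 3697 s + 7 f = 1 h 1 min 37 s frame 7, i.e. 01:01:37;07.

01:01:37;07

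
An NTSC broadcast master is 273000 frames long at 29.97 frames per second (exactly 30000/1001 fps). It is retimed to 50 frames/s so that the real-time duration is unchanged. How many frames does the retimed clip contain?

Target frames = source frames × (target rate / source rate) = 273000 × (50)/(30000/1001) = 273000 × 1001/600 = 455455.

455455 frames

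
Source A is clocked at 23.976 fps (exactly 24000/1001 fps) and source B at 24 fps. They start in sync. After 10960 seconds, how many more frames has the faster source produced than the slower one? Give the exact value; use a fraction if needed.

A emits 24000/1001 × 10960 = 263040000/1001 frames; B emits 24 × 10960 = 263040.
Difference = 263040/1001 frames (≈ 262.7772); B is ahead of A.

263040/1001 frames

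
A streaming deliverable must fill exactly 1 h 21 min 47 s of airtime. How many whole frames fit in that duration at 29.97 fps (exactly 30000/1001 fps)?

1 h 21 min 47 s = 4907 s.
Frames = 4907 × 30000/1001 = 21030000/143 ≈ 147062.9371.
Complete frames: 147062.

147062 frames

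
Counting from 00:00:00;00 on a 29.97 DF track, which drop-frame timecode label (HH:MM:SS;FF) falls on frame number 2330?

Ten DF minutes hold 17982 frames, so frame 2330 lies in block 0 (frames 0–17981) with 2330 frames into that block.
The block's first minute is 1800 frames and the rest 1798 each; 2330 frames reaches minute 1, so 0 × 18 + 1 × 2 = 2 labels have been skipped so far.
Adding those back, label number 2330 + 2 = 2332 at 30 labels/s is 77 s + 22 f = 0 h 1 min 17 s frame 22, i.e. 00:01:17;22.

00:01:17;22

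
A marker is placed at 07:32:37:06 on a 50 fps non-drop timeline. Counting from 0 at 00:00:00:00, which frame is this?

frame 1357856

Total seconds to the label: (7 × 3600 + 32 × 60 + 37) = 27157.
Frame index = 27157 × 50 + 6 = 1357856.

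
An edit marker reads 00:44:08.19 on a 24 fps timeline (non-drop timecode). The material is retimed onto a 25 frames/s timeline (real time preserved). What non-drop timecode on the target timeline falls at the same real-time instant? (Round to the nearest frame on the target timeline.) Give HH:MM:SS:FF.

Source frame index: (0×3600 + 44×60 + 8) × 24 + 19 = 63571.
Real time: 63571 / (24) = 63571/24 s.
Target frame: (63571/24) × (25) = 1589275/24 ≈ 66219.792 → 66220.
At 25 labels/s: frame 66220 → 00:44:08:20.

00:44:08:20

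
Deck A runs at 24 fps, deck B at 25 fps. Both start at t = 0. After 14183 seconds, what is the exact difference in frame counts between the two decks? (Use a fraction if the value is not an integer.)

A emits 24 × 14183 = 340392 frames; B emits 25 × 14183 = 354575.
Difference = 14183 frames; B is ahead of A.

14183 frames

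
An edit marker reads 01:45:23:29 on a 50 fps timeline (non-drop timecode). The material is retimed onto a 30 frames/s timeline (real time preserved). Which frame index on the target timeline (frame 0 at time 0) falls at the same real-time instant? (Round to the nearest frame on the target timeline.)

frame 189707

Source frame index: (1×3600 + 45×60 + 23) × 50 + 29 = 316179.
Real time: 316179 / (50) = 316179/50 s.
Target frame: (316179/50) × (30) = 948537/5 ≈ 189707.400 → 189707.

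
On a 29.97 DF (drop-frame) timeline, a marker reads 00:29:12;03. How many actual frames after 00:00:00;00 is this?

52509

Complete 10-minute blocks: 2, each 17982 frames → 35964.
Remaining 9 whole minutes in the current block: 1800 + 8 × 1798 = 16184 frames.
Within the current minute: 12 × 30 + 3 − 2 = 361 (labels ;00/;01 skipped at this minute). Total = 35964 + 16184 + 361 = 52509.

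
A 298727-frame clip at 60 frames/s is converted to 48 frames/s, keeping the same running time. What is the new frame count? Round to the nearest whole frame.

238982 frames

Frames at target rate = 298727 × (48) / (60) = 1194908/5 ≈ 238981.600.
Nearest whole frame: 238982.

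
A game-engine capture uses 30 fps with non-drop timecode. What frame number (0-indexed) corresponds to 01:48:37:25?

Total seconds to the label: (1 × 3600 + 48 × 60 + 37) = 6517.
Frame index = 6517 × 30 + 25 = 195535.

195535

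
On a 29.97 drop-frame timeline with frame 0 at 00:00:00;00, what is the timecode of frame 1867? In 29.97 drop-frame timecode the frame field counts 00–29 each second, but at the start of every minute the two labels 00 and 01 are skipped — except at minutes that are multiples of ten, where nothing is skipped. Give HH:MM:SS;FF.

Each 10-minute DF block holds 10 × 60 × 30 − 9 × 2 = 17982 frames. 1867 ÷ 17982 → 0 full blocks, remainder 1867.
Within the partial block the first minute is 1800 frames and each further minute 1798, so 1 further minute boundary passed. Total skipped labels = 18 × 0 + 2 × 1 = 2.
Non-drop label index = 1867 + 2 = 1869; at 30 labels/s that is 00:01:02:09, i.e. DF 00:01:02;09.

00:01:02;09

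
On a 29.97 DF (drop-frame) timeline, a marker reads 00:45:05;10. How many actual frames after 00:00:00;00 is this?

As if non-drop at 30 labels/s: (0 × 3600 + 45 × 60 + 5) × 30 + 10 = 81160.
Minute boundaries passed: 45; those not divisible by 10: 45 − 4 = 41; dropped labels = 2 × 41 = 82.
Actual frame index = 81160 − 82 = 81078.

81078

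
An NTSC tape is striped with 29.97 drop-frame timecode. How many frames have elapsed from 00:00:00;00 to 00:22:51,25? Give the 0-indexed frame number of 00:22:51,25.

41115

As if non-drop at 30 labels/s: (0 × 3600 + 22 × 60 + 51) × 30 + 25 = 41155.
Minute boundaries passed: 22; those not divisible by 10: 22 − 2 = 20; dropped labels = 2 × 20 = 40.
Actual frame index = 41155 − 40 = 41115.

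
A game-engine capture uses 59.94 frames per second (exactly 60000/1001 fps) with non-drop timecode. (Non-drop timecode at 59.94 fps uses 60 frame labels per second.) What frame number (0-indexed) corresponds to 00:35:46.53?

Total seconds to the label: (0 × 3600 + 35 × 60 + 46) = 2146.
Frame index = 2146 × 60 + 53 = 128813.

frame 128813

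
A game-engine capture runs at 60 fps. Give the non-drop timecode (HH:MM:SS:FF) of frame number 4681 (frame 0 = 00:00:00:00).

00:01:18:01

4681 ÷ 60 = 78 full seconds, remainder 1 frame.
78 s = 0 h 1 min 18 s.
Timecode: 00:01:18:01.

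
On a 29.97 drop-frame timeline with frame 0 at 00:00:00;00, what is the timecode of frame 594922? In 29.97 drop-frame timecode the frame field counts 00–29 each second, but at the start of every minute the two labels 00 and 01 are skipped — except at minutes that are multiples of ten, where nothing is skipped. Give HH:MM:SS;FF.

05:30:50;16

Ten DF minutes hold 17982 frames, so frame 594922 lies in block 33 (frames 593406–611387) with 1516 frames into that block.
The block's first minute is 1800 frames and the rest 1798 each; 1516 frames reaches minute 0, so 33 × 18 + 0 × 2 = 594 labels have been skipped so far.
Adding those back, label number 594922 + 594 = 595516 at 30 labels/s is 19850 s + 16 f = 5 h 30 min 50 s frame 16, i.e. 05:30:50;16.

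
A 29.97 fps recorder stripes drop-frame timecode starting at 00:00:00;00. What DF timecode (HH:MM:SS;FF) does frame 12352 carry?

00:06:52;04

Ten DF minutes hold 17982 frames, so frame 12352 lies in block 0 (frames 0–17981) with 12352 frames into that block.
The block's first minute is 1800 frames and the rest 1798 each; 12352 frames reaches minute 6, so 0 × 18 + 6 × 2 = 12 labels have been skipped so far.
Adding those back, label number 12352 + 12 = 12364 at 30 labels/s is 412 s + 4 f = 0 h 6 min 52 s frame 4, i.e. 00:06:52;04.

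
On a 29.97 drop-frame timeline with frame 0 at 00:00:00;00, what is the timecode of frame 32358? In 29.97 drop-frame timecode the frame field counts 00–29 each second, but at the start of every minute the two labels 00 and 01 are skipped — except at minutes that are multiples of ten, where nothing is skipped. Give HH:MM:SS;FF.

00:17:59;20

Each 10-minute DF block holds 10 × 60 × 30 − 9 × 2 = 17982 frames. 32358 ÷ 17982 → 1 full block, remainder 14376.
Within the partial block the first minute is 1800 frames and each further minute 1798, so 7 further minute boundaries passed. Total skipped labels = 18 × 1 + 2 × 7 = 32.
Non-drop label index = 32358 + 32 = 32390; at 30 labels/s that is 00:17:59:20, i.e. DF 00:17:59;20.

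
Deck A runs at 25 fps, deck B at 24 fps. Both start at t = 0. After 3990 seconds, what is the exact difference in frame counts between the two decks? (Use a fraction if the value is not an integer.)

3990 frames

A emits 25 × 3990 = 99750 frames; B emits 24 × 3990 = 95760.
Difference = 3990 frames; B is behind A.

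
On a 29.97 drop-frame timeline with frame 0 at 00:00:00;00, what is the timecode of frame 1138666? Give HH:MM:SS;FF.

10:33:13;16

Ten DF minutes hold 17982 frames, so frame 1138666 lies in block 63 (frames 1132866–1150847) with 5800 frames into that block.
The block's first minute is 1800 frames and the rest 1798 each; 5800 frames reaches minute 3, so 63 × 18 + 3 × 2 = 1140 labels have been skipped so far.
Adding those back, label number 1138666 + 1140 = 1139806 at 30 labels/s is 37993 s + 16 f = 10 h 33 min 13 s frame 16, i.e. 10:33:13;16.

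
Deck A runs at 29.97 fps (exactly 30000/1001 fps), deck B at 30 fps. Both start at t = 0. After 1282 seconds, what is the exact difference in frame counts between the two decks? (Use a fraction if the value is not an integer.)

A emits 30000/1001 × 1282 = 38460000/1001 frames; B emits 30 × 1282 = 38460.
Difference = 38460/1001 frames (≈ 38.4216); B is ahead of A.

38460/1001 frames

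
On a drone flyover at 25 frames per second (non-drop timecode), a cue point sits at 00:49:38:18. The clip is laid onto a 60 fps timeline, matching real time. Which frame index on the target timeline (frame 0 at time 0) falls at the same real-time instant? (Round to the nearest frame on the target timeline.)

frame 178723

Source frame index: (0×3600 + 49×60 + 38) × 25 + 18 = 74468.
Real time: 74468 / (25) = 74468/25 s.
Target frame: (74468/25) × (60) = 893616/5 ≈ 178723.200 → 178723.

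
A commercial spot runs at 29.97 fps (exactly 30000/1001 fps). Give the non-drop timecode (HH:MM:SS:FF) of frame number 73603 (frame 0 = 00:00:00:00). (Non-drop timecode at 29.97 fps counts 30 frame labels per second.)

73603 ÷ 30 = 2453 full seconds, remainder 13 frames.
2453 s = 0 h 40 min 53 s.
Timecode: 00:40:53:13.

00:40:53:13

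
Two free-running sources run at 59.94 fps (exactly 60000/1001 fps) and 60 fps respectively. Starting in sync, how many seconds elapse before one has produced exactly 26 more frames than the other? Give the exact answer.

The gap grows by |60 − 60000/1001| = 60/1001 frames per second.
Time for a 26-frame gap: 26 ÷ (60/1001) = 13013/30 s.

13013/30 seconds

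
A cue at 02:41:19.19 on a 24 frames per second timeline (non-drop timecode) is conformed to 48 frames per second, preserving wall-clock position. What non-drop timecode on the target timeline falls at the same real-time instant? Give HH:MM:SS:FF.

02:41:19:38

Source frame index: (2×3600 + 41×60 + 19) × 24 + 19 = 232315.
Real time: 232315 / (24) = 232315/24 s.
Target frame: (232315/24) × (48) = 464630.
At 48 labels/s: frame 464630 → 02:41:19:38.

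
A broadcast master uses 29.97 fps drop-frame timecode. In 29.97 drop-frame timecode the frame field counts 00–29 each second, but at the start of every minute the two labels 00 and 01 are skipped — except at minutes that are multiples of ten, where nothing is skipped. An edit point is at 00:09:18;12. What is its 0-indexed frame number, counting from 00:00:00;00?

Complete 10-minute blocks: 0, each 17982 frames → 0.
Remaining 9 whole minutes in the current block: 1800 + 8 × 1798 = 16184 frames.
Within the current minute: 18 × 30 + 12 − 2 = 550 (labels ;00/;01 skipped at this minute). Total = 0 + 16184 + 550 = 16734.

16734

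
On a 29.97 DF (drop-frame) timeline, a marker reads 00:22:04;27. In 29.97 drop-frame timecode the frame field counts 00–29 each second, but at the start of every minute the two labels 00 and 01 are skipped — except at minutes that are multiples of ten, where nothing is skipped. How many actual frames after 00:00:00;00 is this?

As if non-drop at 30 labels/s: (0 × 3600 + 22 × 60 + 4) × 30 + 27 = 39747.
Minute boundaries passed: 22; those not divisible by 10: 22 − 2 = 20; dropped labels = 2 × 20 = 40.
Actual frame index = 39747 − 40 = 39707.

39707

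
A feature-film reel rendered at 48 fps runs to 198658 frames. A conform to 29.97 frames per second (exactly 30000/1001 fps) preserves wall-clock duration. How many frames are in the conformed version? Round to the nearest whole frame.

124037 frames

Frames at target rate = 198658 × (30000/1001) / (48) = 124161250/1001 ≈ 124037.213.
Nearest whole frame: 124037.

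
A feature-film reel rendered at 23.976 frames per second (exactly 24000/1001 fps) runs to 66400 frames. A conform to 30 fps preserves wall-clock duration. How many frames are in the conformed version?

83083 frames

Target frames = source frames × (target rate / source rate) = 66400 × (30)/(24000/1001) = 66400 × 1001/800 = 83083.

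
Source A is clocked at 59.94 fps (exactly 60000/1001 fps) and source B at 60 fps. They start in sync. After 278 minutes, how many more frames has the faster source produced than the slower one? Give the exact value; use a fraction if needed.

278 min = 16680 s.
A emits 60000/1001 × 16680 = 1000800000/1001 frames; B emits 60 × 16680 = 1000800.
Difference = 1000800/1001 frames (≈ 999.8002); B is ahead of A.

1000800/1001 frames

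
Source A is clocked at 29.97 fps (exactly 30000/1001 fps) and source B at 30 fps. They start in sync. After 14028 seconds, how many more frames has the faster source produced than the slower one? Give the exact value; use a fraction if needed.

60120/143 frames

A emits 30000/1001 × 14028 = 60120000/143 frames; B emits 30 × 14028 = 420840.
Difference = 60120/143 frames (≈ 420.4196); B is ahead of A.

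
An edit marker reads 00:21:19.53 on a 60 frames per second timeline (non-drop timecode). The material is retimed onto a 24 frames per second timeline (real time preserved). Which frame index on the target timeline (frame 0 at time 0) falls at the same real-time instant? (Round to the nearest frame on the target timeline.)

Source frame index: (0×3600 + 21×60 + 19) × 60 + 53 = 76793.
Real time: 76793 / (60) = 76793/60 s.
Target frame: (76793/60) × (24) = 153586/5 ≈ 30717.200 → 30717.

frame 30717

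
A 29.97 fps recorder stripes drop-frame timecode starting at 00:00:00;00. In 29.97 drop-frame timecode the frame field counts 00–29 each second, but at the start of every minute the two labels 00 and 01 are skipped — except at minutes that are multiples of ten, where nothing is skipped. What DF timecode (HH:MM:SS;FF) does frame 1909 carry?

Ten DF minutes hold 17982 frames, so frame 1909 lies in block 0 (frames 0–17981) with 1909 frames into that block.
The block's first minute is 1800 frames and the rest 1798 each; 1909 frames reaches minute 1, so 0 × 18 + 1 × 2 = 2 labels have been skipped so far.
Adding those back, label number 1909 + 2 = 1911 at 30 labels/s is 63 s + 21 f = 0 h 1 min 3 s frame 21, i.e. 00:01:03;21.

00:01:03;21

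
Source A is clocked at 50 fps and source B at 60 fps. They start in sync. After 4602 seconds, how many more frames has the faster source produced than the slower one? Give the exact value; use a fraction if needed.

46020 frames

A emits 50 × 4602 = 230100 frames; B emits 60 × 4602 = 276120.
Difference = 46020 frames; B is ahead of A.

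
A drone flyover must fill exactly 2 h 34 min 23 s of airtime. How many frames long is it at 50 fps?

463150 frames

2 h 34 min 23 s = 9263 s.
Frames = 9263 × 50 = 463150.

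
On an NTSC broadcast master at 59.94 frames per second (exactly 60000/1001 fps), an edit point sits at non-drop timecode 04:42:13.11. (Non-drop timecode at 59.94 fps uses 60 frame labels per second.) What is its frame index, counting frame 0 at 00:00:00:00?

Total seconds to the label: (4 × 3600 + 42 × 60 + 13) = 16933.
Frame index = 16933 × 60 + 11 = 1015991.

frame 1015991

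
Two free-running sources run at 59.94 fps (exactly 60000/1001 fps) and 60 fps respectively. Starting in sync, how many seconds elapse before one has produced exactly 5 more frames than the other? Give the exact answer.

The gap grows by |60 − 60000/1001| = 60/1001 frames per second.
Time for a 5-frame gap: 5 ÷ (60/1001) = 1001/12 s.

1001/12 seconds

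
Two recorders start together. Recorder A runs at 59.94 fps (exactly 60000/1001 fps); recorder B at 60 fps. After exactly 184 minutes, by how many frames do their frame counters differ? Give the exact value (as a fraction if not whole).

662400/1001 frames

184 min = 11040 s.
A emits 60000/1001 × 11040 = 662400000/1001 frames; B emits 60 × 11040 = 662400.
Difference = 662400/1001 frames (≈ 661.7383); B is ahead of A.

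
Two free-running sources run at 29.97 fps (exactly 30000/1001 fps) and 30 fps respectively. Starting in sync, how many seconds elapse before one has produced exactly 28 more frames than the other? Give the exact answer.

The gap grows by |30 − 30000/1001| = 30/1001 frames per second.
Time for a 28-frame gap: 28 ÷ (30/1001) = 14014/15 s.

14014/15 seconds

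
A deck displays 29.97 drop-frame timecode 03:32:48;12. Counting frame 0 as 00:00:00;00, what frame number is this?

382670

As if non-drop at 30 labels/s: (3 × 3600 + 32 × 60 + 48) × 30 + 12 = 383052.
Minute boundaries passed: 212; those not divisible by 10: 212 − 21 = 191; dropped labels = 2 × 191 = 382.
Actual frame index = 383052 − 382 = 382670.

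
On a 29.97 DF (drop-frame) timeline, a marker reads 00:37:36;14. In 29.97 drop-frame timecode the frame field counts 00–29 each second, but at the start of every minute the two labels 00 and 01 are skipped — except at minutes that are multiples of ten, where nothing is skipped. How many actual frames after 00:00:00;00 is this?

As if non-drop at 30 labels/s: (0 × 3600 + 37 × 60 + 36) × 30 + 14 = 67694.
Minute boundaries passed: 37; those not divisible by 10: 37 − 3 = 34; dropped labels = 2 × 34 = 68.
Actual frame index = 67694 − 68 = 67626.

67626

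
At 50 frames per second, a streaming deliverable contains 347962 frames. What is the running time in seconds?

Running time = 347962 / (50) = 6959.24 s.

6959.24 seconds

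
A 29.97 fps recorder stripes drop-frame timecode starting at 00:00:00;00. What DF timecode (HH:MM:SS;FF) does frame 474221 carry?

Ten DF minutes hold 17982 frames, so frame 474221 lies in block 26 (frames 467532–485513) with 6689 frames into that block.
The block's first minute is 1800 frames and the rest 1798 each; 6689 frames reaches minute 3, so 26 × 18 + 3 × 2 = 474 labels have been skipped so far.
Adding those back, label number 474221 + 474 = 474695 at 30 labels/s is 15823 s + 5 f = 4 h 23 min 43 s frame 5, i.e. 04:23:43;05.

04:23:43;05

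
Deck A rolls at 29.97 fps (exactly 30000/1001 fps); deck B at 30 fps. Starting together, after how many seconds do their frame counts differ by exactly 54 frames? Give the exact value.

The gap grows by |30 − 30000/1001| = 30/1001 frames per second.
Time for a 54-frame gap: 54 ÷ (30/1001) = 1801.8 s.

1801.8 seconds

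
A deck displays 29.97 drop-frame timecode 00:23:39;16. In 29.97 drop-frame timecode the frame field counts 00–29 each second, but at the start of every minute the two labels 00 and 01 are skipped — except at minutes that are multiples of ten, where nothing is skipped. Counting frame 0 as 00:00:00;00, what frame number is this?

42544

As if non-drop at 30 labels/s: (0 × 3600 + 23 × 60 + 39) × 30 + 16 = 42586.
Minute boundaries passed: 23; those not divisible by 10: 23 − 2 = 21; dropped labels = 2 × 21 = 42.
Actual frame index = 42586 − 42 = 42544.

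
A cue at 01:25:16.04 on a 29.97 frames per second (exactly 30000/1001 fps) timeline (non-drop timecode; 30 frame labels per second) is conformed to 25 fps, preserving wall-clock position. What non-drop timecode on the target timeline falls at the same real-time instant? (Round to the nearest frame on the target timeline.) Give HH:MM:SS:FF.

01:25:21:06

Source frame index: (1×3600 + 25×60 + 16) × 30 + 4 = 153484.
Real time: 153484 / (30000/1001) = 38409371/7500 s.
Target frame: (38409371/7500) × (25) = 38409371/300 ≈ 128031.237 → 128031.
At 25 labels/s: frame 128031 → 01:25:21:06.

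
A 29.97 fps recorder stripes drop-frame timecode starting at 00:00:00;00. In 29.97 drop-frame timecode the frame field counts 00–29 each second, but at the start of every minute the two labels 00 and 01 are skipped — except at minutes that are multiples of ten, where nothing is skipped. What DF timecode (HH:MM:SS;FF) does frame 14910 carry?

Ten DF minutes hold 17982 frames, so frame 14910 lies in block 0 (frames 0–17981) with 14910 frames into that block.
The block's first minute is 1800 frames and the rest 1798 each; 14910 frames reaches minute 8, so 0 × 18 + 8 × 2 = 16 labels have been skipped so far.
Adding those back, label number 14910 + 16 = 14926 at 30 labels/s is 497 s + 16 f = 0 h 8 min 17 s frame 16, i.e. 00:08:17;16.

00:08:17;16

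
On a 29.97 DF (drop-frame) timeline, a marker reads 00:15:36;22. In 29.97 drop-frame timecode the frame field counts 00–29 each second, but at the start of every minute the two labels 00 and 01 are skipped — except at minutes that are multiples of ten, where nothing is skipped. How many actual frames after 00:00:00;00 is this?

Complete 10-minute blocks: 1, each 17982 frames → 17982.
Remaining 5 whole minutes in the current block: 1800 + 4 × 1798 = 8992 frames.
Within the current minute: 36 × 30 + 22 − 2 = 1100 (labels ;00/;01 skipped at this minute). Total = 17982 + 8992 + 1100 = 28074.

28074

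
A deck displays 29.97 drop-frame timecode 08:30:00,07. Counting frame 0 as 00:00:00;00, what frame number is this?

917089

As if non-drop at 30 labels/s: (8 × 3600 + 30 × 60 + 0) × 30 + 7 = 918007.
Minute boundaries passed: 510; those not divisible by 10: 510 − 51 = 459; dropped labels = 2 × 459 = 918.
Actual frame index = 918007 − 918 = 917089.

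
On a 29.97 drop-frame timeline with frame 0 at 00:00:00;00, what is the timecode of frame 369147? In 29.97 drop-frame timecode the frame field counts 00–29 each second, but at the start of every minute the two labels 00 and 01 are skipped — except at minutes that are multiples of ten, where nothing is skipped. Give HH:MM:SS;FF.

03:25:17;07

Each 10-minute DF block holds 10 × 60 × 30 − 9 × 2 = 17982 frames. 369147 ÷ 17982 → 20 full blocks, remainder 9507.
Within the partial block the first minute is 1800 frames and each further minute 1798, so 5 further minute boundaries passed. Total skipped labels = 18 × 20 + 2 × 5 = 370.
Non-drop label index = 369147 + 370 = 369517; at 30 labels/s that is 03:25:17:07, i.e. DF 03:25:17;07.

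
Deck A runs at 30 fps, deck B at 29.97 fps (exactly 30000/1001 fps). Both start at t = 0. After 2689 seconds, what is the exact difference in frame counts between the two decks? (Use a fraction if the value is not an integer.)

80670/1001 frames

A emits 30 × 2689 = 80670 frames; B emits 30000/1001 × 2689 = 80670000/1001.
Difference = 80670/1001 frames (≈ 80.5894); B is behind A.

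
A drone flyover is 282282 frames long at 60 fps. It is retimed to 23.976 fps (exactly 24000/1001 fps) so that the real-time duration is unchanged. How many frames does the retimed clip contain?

Target frames = source frames × (target rate / source rate) = 282282 × (24000/1001)/(60) = 282282 × 400/1001 = 112800.

112800 frames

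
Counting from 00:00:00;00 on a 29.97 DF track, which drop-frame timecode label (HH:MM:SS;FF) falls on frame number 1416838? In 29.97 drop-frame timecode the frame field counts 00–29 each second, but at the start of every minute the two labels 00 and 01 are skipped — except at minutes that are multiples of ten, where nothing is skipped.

13:07:55;06

Ten DF minutes hold 17982 frames, so frame 1416838 lies in block 78 (frames 1402596–1420577) with 14242 frames into that block.
The block's first minute is 1800 frames and the rest 1798 each; 14242 frames reaches minute 7, so 78 × 18 + 7 × 2 = 1418 labels have been skipped so far.
Adding those back, label number 1416838 + 1418 = 1418256 at 30 labels/s is 47275 s + 6 f = 13 h 7 min 55 s frame 6, i.e. 13:07:55;06.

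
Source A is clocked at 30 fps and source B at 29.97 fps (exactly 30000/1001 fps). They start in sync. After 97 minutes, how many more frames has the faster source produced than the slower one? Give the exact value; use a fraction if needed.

97 min = 5820 s.
A emits 30 × 5820 = 174600 frames; B emits 30000/1001 × 5820 = 174600000/1001.
Difference = 174600/1001 frames (≈ 174.4256); B is behind A.

174600/1001 frames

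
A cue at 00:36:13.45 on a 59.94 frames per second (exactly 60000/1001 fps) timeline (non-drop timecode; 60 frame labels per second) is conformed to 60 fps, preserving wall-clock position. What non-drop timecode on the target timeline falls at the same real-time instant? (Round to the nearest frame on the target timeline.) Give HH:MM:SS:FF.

Source frame index: (0×3600 + 36×60 + 13) × 60 + 45 = 130425.
Real time: 130425 / (60000/1001) = 1740739/800 s.
Target frame: (1740739/800) × (60) = 5222217/40 ≈ 130555.425 → 130555.
At 60 labels/s: frame 130555 → 00:36:15:55.

00:36:15:55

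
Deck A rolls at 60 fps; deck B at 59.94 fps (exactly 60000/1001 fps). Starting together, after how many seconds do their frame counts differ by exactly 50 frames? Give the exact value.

5005/6 seconds

The gap grows by |60000/1001 − 60| = 60/1001 frames per second.
Time for a 50-frame gap: 50 ÷ (60/1001) = 5005/6 s.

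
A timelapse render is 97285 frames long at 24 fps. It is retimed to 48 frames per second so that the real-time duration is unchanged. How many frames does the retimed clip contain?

Target frames = source frames × (target rate / source rate) = 97285 × (48)/(24) = 97285 × 2 = 194570.

194570 frames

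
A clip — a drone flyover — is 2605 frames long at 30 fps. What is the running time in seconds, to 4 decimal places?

86.8333 seconds

Running time = 2605 × 1/30 = 521/6 s ≈ 86.8333 s.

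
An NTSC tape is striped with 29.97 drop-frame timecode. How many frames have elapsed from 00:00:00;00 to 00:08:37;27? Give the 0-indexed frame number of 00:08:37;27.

As if non-drop at 30 labels/s: (0 × 3600 + 8 × 60 + 37) × 30 + 27 = 15537.
Minute boundaries passed: 8; those not divisible by 10: 8 − 0 = 8; dropped labels = 2 × 8 = 16.
Actual frame index = 15537 − 16 = 15521.

15521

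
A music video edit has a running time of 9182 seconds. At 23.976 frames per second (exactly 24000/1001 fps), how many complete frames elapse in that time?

220147 frames

Frames = 9182 × 24000/1001 = 220368000/1001 ≈ 220147.8521.
Complete frames: 220147.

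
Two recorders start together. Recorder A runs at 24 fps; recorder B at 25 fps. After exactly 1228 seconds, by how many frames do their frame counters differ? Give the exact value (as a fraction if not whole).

A emits 24 × 1228 = 29472 frames; B emits 25 × 1228 = 30700.
Difference = 1228 frames; B is ahead of A.

1228 frames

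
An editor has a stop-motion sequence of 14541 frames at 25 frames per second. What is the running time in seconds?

581.64 seconds

Running time = 14541 / (25) = 581.64 s.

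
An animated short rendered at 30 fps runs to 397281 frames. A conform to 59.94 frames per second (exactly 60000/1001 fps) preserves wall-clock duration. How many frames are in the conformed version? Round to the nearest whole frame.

793768 frames

Frames at target rate = 397281 × (60000/1001) / (30) = 794562000/1001 ≈ 793768.232.
Nearest whole frame: 793768.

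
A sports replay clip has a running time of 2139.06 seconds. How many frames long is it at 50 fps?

Frames = 2139.06 × 50 = 106953.

106953 frames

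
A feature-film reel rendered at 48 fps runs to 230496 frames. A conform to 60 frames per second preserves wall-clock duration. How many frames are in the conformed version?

Target frames = source frames × (target rate / source rate) = 230496 × (60)/(48) = 230496 × 5/4 = 288120.

288120 frames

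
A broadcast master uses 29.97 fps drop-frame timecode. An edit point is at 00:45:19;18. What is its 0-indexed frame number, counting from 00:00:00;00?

Complete 10-minute blocks: 4, each 17982 frames → 71928.
Remaining 5 whole minutes in the current block: 1800 + 4 × 1798 = 8992 frames.
Within the current minute: 19 × 30 + 18 − 2 = 586 (labels ;00/;01 skipped at this minute). Total = 71928 + 8992 + 586 = 81506.

81506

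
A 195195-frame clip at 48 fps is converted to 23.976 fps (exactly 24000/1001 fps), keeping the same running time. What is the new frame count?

97500 frames

Target frames = source frames × (target rate / source rate) = 195195 × (24000/1001)/(48) = 195195 × 500/1001 = 97500.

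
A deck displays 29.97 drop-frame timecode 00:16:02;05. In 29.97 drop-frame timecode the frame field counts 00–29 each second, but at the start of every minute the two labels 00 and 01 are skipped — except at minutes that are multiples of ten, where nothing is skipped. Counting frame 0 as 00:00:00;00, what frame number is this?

Complete 10-minute blocks: 1, each 17982 frames → 17982.
Remaining 6 whole minutes in the current block: 1800 + 5 × 1798 = 10790 frames.
Within the current minute: 2 × 30 + 5 − 2 = 63 (labels ;00/;01 skipped at this minute). Total = 17982 + 10790 + 63 = 28835.

28835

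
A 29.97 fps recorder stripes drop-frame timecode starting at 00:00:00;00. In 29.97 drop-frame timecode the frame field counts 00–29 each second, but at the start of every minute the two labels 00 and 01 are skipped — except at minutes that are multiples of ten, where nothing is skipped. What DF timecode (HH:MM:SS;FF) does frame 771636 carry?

Ten DF minutes hold 17982 frames, so frame 771636 lies in block 42 (frames 755244–773225) with 16392 frames into that block.
The block's first minute is 1800 frames and the rest 1798 each; 16392 frames reaches minute 9, so 42 × 18 + 9 × 2 = 774 labels have been skipped so far.
Adding those back, label number 771636 + 774 = 772410 at 30 labels/s is 25747 s + 0 f = 7 h 9 min 7 s frame 0, i.e. 07:09:07;00.

07:09:07;00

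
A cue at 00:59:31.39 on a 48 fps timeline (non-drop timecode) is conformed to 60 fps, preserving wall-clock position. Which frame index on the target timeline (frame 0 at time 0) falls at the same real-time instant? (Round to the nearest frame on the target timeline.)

frame 214309

Source frame index: (0×3600 + 59×60 + 31) × 48 + 39 = 171447.
Real time: 171447 / (48) = 57149/16 s.
Target frame: (57149/16) × (60) = 857235/4 ≈ 214308.750 → 214309.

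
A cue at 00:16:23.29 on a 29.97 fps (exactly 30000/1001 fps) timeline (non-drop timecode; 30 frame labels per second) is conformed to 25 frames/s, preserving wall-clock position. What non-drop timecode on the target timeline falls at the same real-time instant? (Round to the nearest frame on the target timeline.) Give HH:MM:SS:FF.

00:16:24:24

Source frame index: (0×3600 + 16×60 + 23) × 30 + 29 = 29519.
Real time: 29519 / (30000/1001) = 29548519/30000 s.
Target frame: (29548519/30000) × (25) = 29548519/1200 ≈ 24623.766 → 24624.
At 25 labels/s: frame 24624 → 00:16:24:24.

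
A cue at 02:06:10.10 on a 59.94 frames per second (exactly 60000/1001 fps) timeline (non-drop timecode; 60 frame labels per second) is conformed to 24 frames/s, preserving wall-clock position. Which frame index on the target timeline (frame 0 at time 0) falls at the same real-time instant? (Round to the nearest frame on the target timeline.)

Source frame index: (2×3600 + 6×60 + 10) × 60 + 10 = 454210.
Real time: 454210 / (60000/1001) = 45466421/6000 s.
Target frame: (45466421/6000) × (24) = 45466421/250 ≈ 181865.684 → 181866.

frame 181866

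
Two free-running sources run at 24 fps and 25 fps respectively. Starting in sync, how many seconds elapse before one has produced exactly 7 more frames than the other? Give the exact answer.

7 seconds

The gap grows by |25 − 24| = 1 frame per second.
Time for a 7-frame gap: 7 ÷ (1) = 7 s.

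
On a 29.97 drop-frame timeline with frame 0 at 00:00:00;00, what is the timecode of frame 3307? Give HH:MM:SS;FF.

00:01:50;09

Each 10-minute DF block holds 10 × 60 × 30 − 9 × 2 = 17982 frames. 3307 ÷ 17982 → 0 full blocks, remainder 3307.
Within the partial block the first minute is 1800 frames and each further minute 1798, so 1 further minute boundary passed. Total skipped labels = 18 × 0 + 2 × 1 = 2.
Non-drop label index = 3307 + 2 = 3309; at 30 labels/s that is 00:01:50:09, i.e. DF 00:01:50;09.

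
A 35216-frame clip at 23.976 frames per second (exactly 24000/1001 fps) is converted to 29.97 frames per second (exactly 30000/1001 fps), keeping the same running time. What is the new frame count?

Target frames = source frames × (target rate / source rate) = 35216 × (30000/1001)/(24000/1001) = 35216 × 5/4 = 44020.

44020 frames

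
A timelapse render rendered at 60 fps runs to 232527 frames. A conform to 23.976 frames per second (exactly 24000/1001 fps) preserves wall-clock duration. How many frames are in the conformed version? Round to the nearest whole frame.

92918 frames

Frames at target rate = 232527 × (24000/1001) / (60) = 93010800/1001 ≈ 92917.882.
Nearest whole frame: 92918.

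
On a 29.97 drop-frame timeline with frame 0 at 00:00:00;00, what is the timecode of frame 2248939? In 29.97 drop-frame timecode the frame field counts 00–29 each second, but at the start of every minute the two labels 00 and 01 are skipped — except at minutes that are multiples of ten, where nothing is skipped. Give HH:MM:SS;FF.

Ten DF minutes hold 17982 frames, so frame 2248939 lies in block 125 (frames 2247750–2265731) with 1189 frames into that block.
The block's first minute is 1800 frames and the rest 1798 each; 1189 frames reaches minute 0, so 125 × 18 + 0 × 2 = 2250 labels have been skipped so far.
Adding those back, label number 2248939 + 2250 = 2251189 at 30 labels/s is 75039 s + 19 f = 20 h 50 min 39 s frame 19, i.e. 20:50:39;19.

20:50:39;19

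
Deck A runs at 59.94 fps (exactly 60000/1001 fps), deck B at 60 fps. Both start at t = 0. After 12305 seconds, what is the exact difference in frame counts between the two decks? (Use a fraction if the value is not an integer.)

738300/1001 frames

A emits 60000/1001 × 12305 = 738300000/1001 frames; B emits 60 × 12305 = 738300.
Difference = 738300/1001 frames (≈ 737.5624); B is ahead of A.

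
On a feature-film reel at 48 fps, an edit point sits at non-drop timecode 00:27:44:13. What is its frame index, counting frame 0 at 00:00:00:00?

Total seconds to the label: (0 × 3600 + 27 × 60 + 44) = 1664.
Frame index = 1664 × 48 + 13 = 79885.

79885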